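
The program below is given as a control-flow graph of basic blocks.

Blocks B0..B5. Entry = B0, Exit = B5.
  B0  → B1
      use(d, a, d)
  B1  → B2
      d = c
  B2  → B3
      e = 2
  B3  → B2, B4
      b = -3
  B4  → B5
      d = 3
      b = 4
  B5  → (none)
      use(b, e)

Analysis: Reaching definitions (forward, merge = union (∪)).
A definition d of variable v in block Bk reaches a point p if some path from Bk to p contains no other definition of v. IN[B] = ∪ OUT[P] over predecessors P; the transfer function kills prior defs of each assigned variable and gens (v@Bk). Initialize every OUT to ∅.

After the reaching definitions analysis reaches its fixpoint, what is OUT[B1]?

Fixpoint table:
  B0:   IN={}   OUT={}
  B1:   IN={}   OUT={d@B1}
  B2:   IN={b@B3, d@B1, e@B2}   OUT={b@B3, d@B1, e@B2}
  B3:   IN={b@B3, d@B1, e@B2}   OUT={b@B3, d@B1, e@B2}
  B4:   IN={b@B3, d@B1, e@B2}   OUT={b@B4, d@B4, e@B2}
  B5:   IN={b@B4, d@B4, e@B2}   OUT={b@B4, d@B4, e@B2}

Merge at B1: IN[B1] = OUT[B0] = {}
Applying B1's transfer function to that IN value gives OUT[B1] (row B1 above).

Answer: {d@B1}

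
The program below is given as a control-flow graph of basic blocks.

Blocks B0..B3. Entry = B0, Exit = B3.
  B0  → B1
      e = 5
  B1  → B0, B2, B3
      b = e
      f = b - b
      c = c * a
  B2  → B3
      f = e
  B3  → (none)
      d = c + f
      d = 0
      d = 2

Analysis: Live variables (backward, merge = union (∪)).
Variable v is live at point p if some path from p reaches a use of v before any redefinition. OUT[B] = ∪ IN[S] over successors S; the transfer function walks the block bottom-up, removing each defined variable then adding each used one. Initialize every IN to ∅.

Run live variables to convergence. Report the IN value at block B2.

Answer: {c, e}

Working:
Fixpoint table:
  B0: | IN={a, c} | OUT={a, c, e}
  B1: | IN={a, c, e} | OUT={a, c, e, f}
  B2: | IN={c, e} | OUT={c, f}
  B3: | IN={c, f} | OUT={}

Merge at B2: OUT[B2] = IN[B3] = {c, f}
Applying B2's transfer function to that OUT value gives IN[B2] (row B2 above).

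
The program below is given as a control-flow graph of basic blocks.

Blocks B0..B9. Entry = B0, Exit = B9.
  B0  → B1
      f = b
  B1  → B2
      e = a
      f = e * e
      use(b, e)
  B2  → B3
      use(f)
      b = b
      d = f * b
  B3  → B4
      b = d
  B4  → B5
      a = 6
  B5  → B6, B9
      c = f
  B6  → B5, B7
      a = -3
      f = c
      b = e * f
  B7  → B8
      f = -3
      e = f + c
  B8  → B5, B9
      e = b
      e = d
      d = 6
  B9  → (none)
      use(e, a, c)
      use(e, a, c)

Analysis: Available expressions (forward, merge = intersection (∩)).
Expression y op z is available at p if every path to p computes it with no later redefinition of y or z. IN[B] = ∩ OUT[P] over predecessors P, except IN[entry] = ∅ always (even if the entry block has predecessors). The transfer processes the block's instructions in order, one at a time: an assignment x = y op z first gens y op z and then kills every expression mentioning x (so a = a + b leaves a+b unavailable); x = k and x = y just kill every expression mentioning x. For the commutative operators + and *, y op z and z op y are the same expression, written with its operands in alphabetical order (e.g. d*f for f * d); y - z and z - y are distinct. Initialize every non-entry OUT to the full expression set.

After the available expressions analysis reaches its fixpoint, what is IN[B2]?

Fixpoint table:
  B0:   IN={}   OUT={}
  B1:   IN={}   OUT={e*e}
  B2:   IN={e*e}   OUT={b*f, e*e}
  B3:   IN={b*f, e*e}   OUT={e*e}
  B4:   IN={e*e}   OUT={e*e}
  B5:   IN={}   OUT={}
  B6:   IN={}   OUT={e*f}
  B7:   IN={e*f}   OUT={c+f}
  B8:   IN={c+f}   OUT={c+f}
  B9:   IN={}   OUT={}

Merge at B2: IN[B2] = OUT[B1] = {e*e}

Answer: {e*e}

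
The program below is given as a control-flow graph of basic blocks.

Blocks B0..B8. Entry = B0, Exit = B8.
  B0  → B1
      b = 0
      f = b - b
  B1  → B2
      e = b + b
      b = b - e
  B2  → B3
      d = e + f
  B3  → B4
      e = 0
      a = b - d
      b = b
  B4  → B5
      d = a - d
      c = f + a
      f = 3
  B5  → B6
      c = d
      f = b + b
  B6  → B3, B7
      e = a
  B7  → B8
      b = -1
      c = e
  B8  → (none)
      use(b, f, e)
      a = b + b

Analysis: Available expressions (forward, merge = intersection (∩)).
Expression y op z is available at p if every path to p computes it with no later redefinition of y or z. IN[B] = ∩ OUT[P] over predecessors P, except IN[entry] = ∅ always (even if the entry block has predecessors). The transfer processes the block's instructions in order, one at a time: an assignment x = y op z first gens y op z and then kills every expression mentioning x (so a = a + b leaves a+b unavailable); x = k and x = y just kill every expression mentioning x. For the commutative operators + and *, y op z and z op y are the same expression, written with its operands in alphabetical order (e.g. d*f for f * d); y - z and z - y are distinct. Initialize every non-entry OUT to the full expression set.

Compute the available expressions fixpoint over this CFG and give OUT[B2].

Fixpoint table:
  B0: | IN={} | OUT={b-b}
  B1: | IN={b-b} | OUT={}
  B2: | IN={} | OUT={e+f}
  B3: | IN={} | OUT={}
  B4: | IN={} | OUT={}
  B5: | IN={} | OUT={b+b}
  B6: | IN={b+b} | OUT={b+b}
  B7: | IN={b+b} | OUT={}
  B8: | IN={} | OUT={b+b}

Merge at B2: IN[B2] = OUT[B1] = {}
Applying B2's transfer function to that IN value gives OUT[B2] (row B2 above).

Answer: {e+f}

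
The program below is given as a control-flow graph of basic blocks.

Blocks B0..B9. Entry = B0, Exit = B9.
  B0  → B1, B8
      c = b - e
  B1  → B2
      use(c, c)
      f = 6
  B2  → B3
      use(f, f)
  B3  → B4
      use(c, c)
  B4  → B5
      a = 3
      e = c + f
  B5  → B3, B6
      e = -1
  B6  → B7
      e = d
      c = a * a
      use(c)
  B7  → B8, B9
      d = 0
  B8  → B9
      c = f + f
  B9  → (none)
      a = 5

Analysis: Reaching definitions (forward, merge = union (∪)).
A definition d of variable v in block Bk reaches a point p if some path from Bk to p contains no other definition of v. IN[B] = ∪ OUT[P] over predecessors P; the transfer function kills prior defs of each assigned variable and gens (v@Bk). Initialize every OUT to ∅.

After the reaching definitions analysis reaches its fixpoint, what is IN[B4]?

Fixpoint table:
  B0:  IN={}  OUT={c@B0}
  B1:  IN={c@B0}  OUT={c@B0, f@B1}
  B2:  IN={c@B0, f@B1}  OUT={c@B0, f@B1}
  B3:  IN={a@B4, c@B0, e@B5, f@B1}  OUT={a@B4, c@B0, e@B5, f@B1}
  B4:  IN={a@B4, c@B0, e@B5, f@B1}  OUT={a@B4, c@B0, e@B4, f@B1}
  B5:  IN={a@B4, c@B0, e@B4, f@B1}  OUT={a@B4, c@B0, e@B5, f@B1}
  B6:  IN={a@B4, c@B0, e@B5, f@B1}  OUT={a@B4, c@B6, e@B6, f@B1}
  B7:  IN={a@B4, c@B6, e@B6, f@B1}  OUT={a@B4, c@B6, d@B7, e@B6, f@B1}
  B8:  IN={a@B4, c@B0, c@B6, d@B7, e@B6, f@B1}  OUT={a@B4, c@B8, d@B7, e@B6, f@B1}
  B9:  IN={a@B4, c@B6, c@B8, d@B7, e@B6, f@B1}  OUT={a@B9, c@B6, c@B8, d@B7, e@B6, f@B1}

Merge at B4: IN[B4] = OUT[B3] = {a@B4, c@B0, e@B5, f@B1}

Answer: {a@B4, c@B0, e@B5, f@B1}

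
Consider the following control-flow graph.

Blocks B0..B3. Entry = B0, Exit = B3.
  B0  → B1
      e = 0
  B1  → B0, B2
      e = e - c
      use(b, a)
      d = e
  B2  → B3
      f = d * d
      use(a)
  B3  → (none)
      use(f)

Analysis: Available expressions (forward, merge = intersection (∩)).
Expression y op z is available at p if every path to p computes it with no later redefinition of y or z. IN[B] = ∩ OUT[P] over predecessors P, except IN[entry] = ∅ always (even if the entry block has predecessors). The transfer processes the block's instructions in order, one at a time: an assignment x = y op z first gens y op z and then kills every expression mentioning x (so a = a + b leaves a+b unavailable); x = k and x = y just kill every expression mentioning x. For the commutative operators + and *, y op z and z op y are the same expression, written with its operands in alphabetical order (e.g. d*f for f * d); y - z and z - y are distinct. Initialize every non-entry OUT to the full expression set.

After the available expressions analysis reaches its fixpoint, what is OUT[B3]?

Answer: {d*d}

Derivation:
Converged values:
  B0:   IN={}   OUT={}
  B1:   IN={}   OUT={}
  B2:   IN={}   OUT={d*d}
  B3:   IN={d*d}   OUT={d*d}

Merge at B3: IN[B3] = OUT[B2] = {d*d}
Applying B3's transfer function to that IN value gives OUT[B3] (row B3 above).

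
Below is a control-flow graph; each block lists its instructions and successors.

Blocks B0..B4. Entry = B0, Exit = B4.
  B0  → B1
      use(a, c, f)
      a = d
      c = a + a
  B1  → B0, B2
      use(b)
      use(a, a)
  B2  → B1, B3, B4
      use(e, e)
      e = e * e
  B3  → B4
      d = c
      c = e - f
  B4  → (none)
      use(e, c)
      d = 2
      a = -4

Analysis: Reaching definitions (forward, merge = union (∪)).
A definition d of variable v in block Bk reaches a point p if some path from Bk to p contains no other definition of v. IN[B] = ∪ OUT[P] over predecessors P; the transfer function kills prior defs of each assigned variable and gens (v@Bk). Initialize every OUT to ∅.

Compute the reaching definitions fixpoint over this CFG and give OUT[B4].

Converged values:
  B0:   IN={a@B0, c@B0, e@B2}   OUT={a@B0, c@B0, e@B2}
  B1:   IN={a@B0, c@B0, e@B2}   OUT={a@B0, c@B0, e@B2}
  B2:   IN={a@B0, c@B0, e@B2}   OUT={a@B0, c@B0, e@B2}
  B3:   IN={a@B0, c@B0, e@B2}   OUT={a@B0, c@B3, d@B3, e@B2}
  B4:   IN={a@B0, c@B0, c@B3, d@B3, e@B2}   OUT={a@B4, c@B0, c@B3, d@B4, e@B2}

Merge at B4: IN[B4] = OUT[B2] ⊔ OUT[B3] = {a@B0, c@B0, c@B3, d@B3, e@B2}
Applying B4's transfer function to that IN value gives OUT[B4] (row B4 above).

Answer: {a@B4, c@B0, c@B3, d@B4, e@B2}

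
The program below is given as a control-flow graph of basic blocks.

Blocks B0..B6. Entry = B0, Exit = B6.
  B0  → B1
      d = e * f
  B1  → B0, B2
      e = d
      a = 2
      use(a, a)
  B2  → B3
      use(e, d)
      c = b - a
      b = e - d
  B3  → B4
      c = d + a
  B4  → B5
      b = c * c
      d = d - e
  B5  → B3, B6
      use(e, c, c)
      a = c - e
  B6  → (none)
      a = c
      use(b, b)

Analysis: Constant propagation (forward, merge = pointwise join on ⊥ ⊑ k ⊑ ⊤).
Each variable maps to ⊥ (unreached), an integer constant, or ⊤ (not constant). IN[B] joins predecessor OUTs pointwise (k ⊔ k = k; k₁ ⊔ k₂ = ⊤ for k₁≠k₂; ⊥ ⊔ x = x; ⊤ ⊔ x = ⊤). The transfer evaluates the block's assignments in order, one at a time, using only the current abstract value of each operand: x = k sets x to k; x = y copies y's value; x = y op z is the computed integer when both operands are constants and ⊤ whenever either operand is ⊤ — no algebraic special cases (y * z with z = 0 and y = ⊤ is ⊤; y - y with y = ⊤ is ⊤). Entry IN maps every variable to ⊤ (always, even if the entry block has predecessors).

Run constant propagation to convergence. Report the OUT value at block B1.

Answer: {a: 2, b: ⊤, c: ⊤, d: ⊤, e: ⊤, f: ⊤}

Trace:
Fixpoint table:
  B0: | IN=(all ⊤) | OUT=(all ⊤)
  B1: | IN=(all ⊤) | OUT={a:2; rest ⊤}
  B2: | IN={a:2; rest ⊤} | OUT={a:2; rest ⊤}
  B3: | IN=(all ⊤) | OUT=(all ⊤)
  B4: | IN=(all ⊤) | OUT=(all ⊤)
  B5: | IN=(all ⊤) | OUT=(all ⊤)
  B6: | IN=(all ⊤) | OUT=(all ⊤)

Merge at B1: IN[B1] = OUT[B0] = {a: ⊤, b: ⊤, c: ⊤, d: ⊤, e: ⊤, f: ⊤}
Applying B1's transfer function to that IN value gives OUT[B1] (row B1 above).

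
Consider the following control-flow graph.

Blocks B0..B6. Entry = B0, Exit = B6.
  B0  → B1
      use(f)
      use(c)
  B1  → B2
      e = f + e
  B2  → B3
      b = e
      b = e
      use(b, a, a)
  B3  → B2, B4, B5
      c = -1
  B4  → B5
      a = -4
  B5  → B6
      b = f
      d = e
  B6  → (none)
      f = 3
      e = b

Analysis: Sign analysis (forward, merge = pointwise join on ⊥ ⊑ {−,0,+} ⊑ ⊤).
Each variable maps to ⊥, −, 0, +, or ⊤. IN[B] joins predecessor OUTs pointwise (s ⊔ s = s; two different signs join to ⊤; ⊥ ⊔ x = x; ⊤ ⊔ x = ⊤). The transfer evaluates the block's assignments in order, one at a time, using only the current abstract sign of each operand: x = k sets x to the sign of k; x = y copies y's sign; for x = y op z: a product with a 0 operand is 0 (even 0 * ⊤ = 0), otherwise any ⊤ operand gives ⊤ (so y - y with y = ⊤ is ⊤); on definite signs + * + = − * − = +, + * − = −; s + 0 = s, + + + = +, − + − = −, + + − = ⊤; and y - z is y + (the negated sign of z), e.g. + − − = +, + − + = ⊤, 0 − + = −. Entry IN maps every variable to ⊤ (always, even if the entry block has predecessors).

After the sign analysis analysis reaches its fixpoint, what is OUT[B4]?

Answer: {a: -, b: ⊤, c: -, d: ⊤, e: ⊤, f: ⊤}

Derivation:
Fixpoint table:
  B0: | IN=(all ⊤) | OUT=(all ⊤)
  B1: | IN=(all ⊤) | OUT=(all ⊤)
  B2: | IN=(all ⊤) | OUT=(all ⊤)
  B3: | IN=(all ⊤) | OUT={c:-; rest ⊤}
  B4: | IN={c:-; rest ⊤} | OUT={a:-, c:-; rest ⊤}
  B5: | IN={c:-; rest ⊤} | OUT={c:-; rest ⊤}
  B6: | IN={c:-; rest ⊤} | OUT={c:-, f:+; rest ⊤}

Merge at B4: IN[B4] = OUT[B3] = {a: ⊤, b: ⊤, c: -, d: ⊤, e: ⊤, f: ⊤}
Applying B4's transfer function to that IN value gives OUT[B4] (row B4 above).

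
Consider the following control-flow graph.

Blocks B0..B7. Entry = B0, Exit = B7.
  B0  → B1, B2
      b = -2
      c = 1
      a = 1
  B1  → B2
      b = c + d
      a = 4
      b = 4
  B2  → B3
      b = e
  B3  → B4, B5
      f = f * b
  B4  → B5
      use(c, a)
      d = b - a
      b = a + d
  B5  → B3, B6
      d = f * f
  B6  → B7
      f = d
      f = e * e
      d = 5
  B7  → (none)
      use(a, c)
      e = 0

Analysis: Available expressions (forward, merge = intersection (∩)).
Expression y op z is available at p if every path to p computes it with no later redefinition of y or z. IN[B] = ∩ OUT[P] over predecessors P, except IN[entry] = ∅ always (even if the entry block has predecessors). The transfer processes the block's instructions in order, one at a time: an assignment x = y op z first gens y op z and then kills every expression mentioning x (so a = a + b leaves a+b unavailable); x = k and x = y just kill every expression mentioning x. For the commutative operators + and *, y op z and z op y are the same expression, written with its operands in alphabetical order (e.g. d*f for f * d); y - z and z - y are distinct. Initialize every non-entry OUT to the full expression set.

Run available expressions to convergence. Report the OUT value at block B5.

Fixpoint table:
  B0:   IN={}   OUT={}
  B1:   IN={}   OUT={c+d}
  B2:   IN={}   OUT={}
  B3:   IN={}   OUT={}
  B4:   IN={}   OUT={a+d}
  B5:   IN={}   OUT={f*f}
  B6:   IN={f*f}   OUT={e*e}
  B7:   IN={e*e}   OUT={}

Merge at B5: IN[B5] = OUT[B3] ∩ OUT[B4] = {}
Applying B5's transfer function to that IN value gives OUT[B5] (row B5 above).

Answer: {f*f}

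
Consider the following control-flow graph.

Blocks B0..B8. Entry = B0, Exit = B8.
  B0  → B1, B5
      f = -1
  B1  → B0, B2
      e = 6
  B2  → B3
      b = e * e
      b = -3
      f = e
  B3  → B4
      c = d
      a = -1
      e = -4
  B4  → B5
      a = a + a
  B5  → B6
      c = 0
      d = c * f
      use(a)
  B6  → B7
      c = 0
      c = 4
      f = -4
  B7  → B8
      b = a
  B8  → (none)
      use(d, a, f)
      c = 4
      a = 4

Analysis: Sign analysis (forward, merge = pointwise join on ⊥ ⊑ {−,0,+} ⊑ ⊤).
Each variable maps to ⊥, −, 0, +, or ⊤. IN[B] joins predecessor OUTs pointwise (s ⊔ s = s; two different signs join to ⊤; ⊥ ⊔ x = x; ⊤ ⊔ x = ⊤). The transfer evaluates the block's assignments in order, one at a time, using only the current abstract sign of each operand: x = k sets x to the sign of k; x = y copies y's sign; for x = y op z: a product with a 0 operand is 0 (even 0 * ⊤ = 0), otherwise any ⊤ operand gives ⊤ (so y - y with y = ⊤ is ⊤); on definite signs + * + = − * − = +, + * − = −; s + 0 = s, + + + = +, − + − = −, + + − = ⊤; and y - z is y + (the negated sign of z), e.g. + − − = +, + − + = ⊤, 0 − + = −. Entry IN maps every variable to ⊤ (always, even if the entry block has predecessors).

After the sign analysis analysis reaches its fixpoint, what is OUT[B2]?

Answer: {a: ⊤, b: -, c: ⊤, d: ⊤, e: +, f: +}

Working:
Converged values:
  B0: | IN=(all ⊤) | OUT={f:-; rest ⊤}
  B1: | IN={f:-; rest ⊤} | OUT={e:+, f:-; rest ⊤}
  B2: | IN={e:+, f:-; rest ⊤} | OUT={b:-, e:+, f:+; rest ⊤}
  B3: | IN={b:-, e:+, f:+; rest ⊤} | OUT={a:-, b:-, e:-, f:+; rest ⊤}
  B4: | IN={a:-, b:-, e:-, f:+; rest ⊤} | OUT={a:-, b:-, e:-, f:+; rest ⊤}
  B5: | IN=(all ⊤) | OUT={c:0, d:0; rest ⊤}
  B6: | IN={c:0, d:0; rest ⊤} | OUT={c:+, d:0, f:-; rest ⊤}
  B7: | IN={c:+, d:0, f:-; rest ⊤} | OUT={c:+, d:0, f:-; rest ⊤}
  B8: | IN={c:+, d:0, f:-; rest ⊤} | OUT={a:+, c:+, d:0, f:-; rest ⊤}

Merge at B2: IN[B2] = OUT[B1] = {a: ⊤, b: ⊤, c: ⊤, d: ⊤, e: +, f: -}
Applying B2's transfer function to that IN value gives OUT[B2] (row B2 above).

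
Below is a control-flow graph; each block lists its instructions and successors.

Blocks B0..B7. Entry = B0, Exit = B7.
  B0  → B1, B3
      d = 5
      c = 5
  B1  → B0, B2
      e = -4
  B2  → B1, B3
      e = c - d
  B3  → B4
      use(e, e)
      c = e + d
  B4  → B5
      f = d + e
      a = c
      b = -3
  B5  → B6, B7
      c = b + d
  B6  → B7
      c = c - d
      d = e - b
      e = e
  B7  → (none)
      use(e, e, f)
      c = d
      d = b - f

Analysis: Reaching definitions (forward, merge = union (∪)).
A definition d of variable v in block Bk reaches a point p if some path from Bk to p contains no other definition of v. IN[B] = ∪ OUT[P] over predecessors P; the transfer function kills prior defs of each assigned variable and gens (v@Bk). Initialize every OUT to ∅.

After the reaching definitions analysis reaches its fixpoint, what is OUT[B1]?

Answer: {c@B0, d@B0, e@B1}

Trace:
Fixpoint table:
  B0: | IN={c@B0, d@B0, e@B1} | OUT={c@B0, d@B0, e@B1}
  B1: | IN={c@B0, d@B0, e@B1, e@B2} | OUT={c@B0, d@B0, e@B1}
  B2: | IN={c@B0, d@B0, e@B1} | OUT={c@B0, d@B0, e@B2}
  B3: | IN={c@B0, d@B0, e@B1, e@B2} | OUT={c@B3, d@B0, e@B1, e@B2}
  B4: | IN={c@B3, d@B0, e@B1, e@B2} | OUT={a@B4, b@B4, c@B3, d@B0, e@B1, e@B2, f@B4}
  B5: | IN={a@B4, b@B4, c@B3, d@B0, e@B1, e@B2, f@B4} | OUT={a@B4, b@B4, c@B5, d@B0, e@B1, e@B2, f@B4}
  B6: | IN={a@B4, b@B4, c@B5, d@B0, e@B1, e@B2, f@B4} | OUT={a@B4, b@B4, c@B6, d@B6, e@B6, f@B4}
  B7: | IN={a@B4, b@B4, c@B5, c@B6, d@B0, d@B6, e@B1, e@B2, e@B6, f@B4} | OUT={a@B4, b@B4, c@B7, d@B7, e@B1, e@B2, e@B6, f@B4}

Merge at B1: IN[B1] = OUT[B0] ⊔ OUT[B2] = {c@B0, d@B0, e@B1, e@B2}
Applying B1's transfer function to that IN value gives OUT[B1] (row B1 above).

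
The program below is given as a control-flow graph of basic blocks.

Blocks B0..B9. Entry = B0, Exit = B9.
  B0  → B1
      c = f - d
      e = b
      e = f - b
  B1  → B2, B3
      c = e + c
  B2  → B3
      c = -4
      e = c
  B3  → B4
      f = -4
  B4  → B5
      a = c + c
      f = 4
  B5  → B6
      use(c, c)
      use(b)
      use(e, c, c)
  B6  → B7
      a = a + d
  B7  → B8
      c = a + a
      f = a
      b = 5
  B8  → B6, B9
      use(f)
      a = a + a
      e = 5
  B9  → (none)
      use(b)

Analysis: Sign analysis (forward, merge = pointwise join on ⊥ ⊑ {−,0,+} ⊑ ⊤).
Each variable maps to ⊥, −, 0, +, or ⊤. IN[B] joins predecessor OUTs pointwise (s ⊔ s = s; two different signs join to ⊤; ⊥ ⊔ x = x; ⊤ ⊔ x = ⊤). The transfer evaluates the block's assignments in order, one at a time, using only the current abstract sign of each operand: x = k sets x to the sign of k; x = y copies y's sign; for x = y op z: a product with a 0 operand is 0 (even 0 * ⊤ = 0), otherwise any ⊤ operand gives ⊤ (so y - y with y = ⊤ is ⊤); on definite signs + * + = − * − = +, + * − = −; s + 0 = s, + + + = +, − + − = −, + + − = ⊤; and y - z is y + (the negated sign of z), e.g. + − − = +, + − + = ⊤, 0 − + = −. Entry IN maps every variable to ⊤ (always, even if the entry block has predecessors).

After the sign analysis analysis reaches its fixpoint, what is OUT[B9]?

Answer: {a: ⊤, b: +, c: ⊤, d: ⊤, e: +, f: ⊤}

Working:
Per-block solution:
  B0:   IN=(all ⊤)   OUT=(all ⊤)
  B1:   IN=(all ⊤)   OUT=(all ⊤)
  B2:   IN=(all ⊤)   OUT={c:-, e:-; rest ⊤}
  B3:   IN=(all ⊤)   OUT={f:-; rest ⊤}
  B4:   IN={f:-; rest ⊤}   OUT={f:+; rest ⊤}
  B5:   IN={f:+; rest ⊤}   OUT={f:+; rest ⊤}
  B6:   IN=(all ⊤)   OUT=(all ⊤)
  B7:   IN=(all ⊤)   OUT={b:+; rest ⊤}
  B8:   IN={b:+; rest ⊤}   OUT={b:+, e:+; rest ⊤}
  B9:   IN={b:+, e:+; rest ⊤}   OUT={b:+, e:+; rest ⊤}

Merge at B9: IN[B9] = OUT[B8] = {a: ⊤, b: +, c: ⊤, d: ⊤, e: +, f: ⊤}
Applying B9's transfer function to that IN value gives OUT[B9] (row B9 above).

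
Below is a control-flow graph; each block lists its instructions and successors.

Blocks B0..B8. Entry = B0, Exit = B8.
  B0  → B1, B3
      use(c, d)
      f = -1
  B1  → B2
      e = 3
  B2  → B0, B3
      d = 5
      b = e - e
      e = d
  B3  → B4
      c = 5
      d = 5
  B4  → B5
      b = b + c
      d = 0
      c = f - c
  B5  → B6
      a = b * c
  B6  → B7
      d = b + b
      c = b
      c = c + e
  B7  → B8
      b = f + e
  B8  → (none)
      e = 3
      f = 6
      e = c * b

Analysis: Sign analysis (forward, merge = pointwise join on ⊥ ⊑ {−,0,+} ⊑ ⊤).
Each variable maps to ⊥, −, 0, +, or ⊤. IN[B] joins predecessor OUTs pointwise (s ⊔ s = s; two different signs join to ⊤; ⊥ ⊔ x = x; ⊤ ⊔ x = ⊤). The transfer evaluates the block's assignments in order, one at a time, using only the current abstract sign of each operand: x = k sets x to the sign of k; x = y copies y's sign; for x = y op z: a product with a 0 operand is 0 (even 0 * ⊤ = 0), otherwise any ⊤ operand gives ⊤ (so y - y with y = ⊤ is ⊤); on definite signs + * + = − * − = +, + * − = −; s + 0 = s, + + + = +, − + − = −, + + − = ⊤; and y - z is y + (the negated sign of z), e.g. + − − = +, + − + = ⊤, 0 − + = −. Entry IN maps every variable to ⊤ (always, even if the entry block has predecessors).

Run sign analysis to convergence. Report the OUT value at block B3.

Answer: {a: ⊤, b: ⊤, c: +, d: +, e: ⊤, f: -}

Working:
Per-block solution:
  B0:   IN=(all ⊤)   OUT={f:-; rest ⊤}
  B1:   IN={f:-; rest ⊤}   OUT={e:+, f:-; rest ⊤}
  B2:   IN={e:+, f:-; rest ⊤}   OUT={d:+, e:+, f:-; rest ⊤}
  B3:   IN={f:-; rest ⊤}   OUT={c:+, d:+, f:-; rest ⊤}
  B4:   IN={c:+, d:+, f:-; rest ⊤}   OUT={c:-, d:0, f:-; rest ⊤}
  B5:   IN={c:-, d:0, f:-; rest ⊤}   OUT={c:-, d:0, f:-; rest ⊤}
  B6:   IN={c:-, d:0, f:-; rest ⊤}   OUT={f:-; rest ⊤}
  B7:   IN={f:-; rest ⊤}   OUT={f:-; rest ⊤}
  B8:   IN={f:-; rest ⊤}   OUT={f:+; rest ⊤}

Merge at B3: IN[B3] = OUT[B0] ⊔ OUT[B2] = {a: ⊤, b: ⊤, c: ⊤, d: ⊤, e: ⊤, f: -}
Applying B3's transfer function to that IN value gives OUT[B3] (row B3 above).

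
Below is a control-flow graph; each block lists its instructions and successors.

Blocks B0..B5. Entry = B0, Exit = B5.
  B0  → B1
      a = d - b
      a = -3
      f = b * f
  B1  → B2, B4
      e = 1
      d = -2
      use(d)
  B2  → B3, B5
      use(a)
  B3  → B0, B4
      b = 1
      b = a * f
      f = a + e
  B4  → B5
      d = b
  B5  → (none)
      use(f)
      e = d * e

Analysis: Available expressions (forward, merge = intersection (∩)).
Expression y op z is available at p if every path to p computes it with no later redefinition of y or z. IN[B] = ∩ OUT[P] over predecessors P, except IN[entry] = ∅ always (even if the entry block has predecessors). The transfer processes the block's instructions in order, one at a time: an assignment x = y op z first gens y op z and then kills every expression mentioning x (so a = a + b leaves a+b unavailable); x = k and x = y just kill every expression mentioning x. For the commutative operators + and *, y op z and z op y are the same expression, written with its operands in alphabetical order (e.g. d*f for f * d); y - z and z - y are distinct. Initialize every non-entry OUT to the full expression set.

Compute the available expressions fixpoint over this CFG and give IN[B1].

Per-block solution:
  B0:   IN={}   OUT={d-b}
  B1:   IN={d-b}   OUT={}
  B2:   IN={}   OUT={}
  B3:   IN={}   OUT={a+e}
  B4:   IN={}   OUT={}
  B5:   IN={}   OUT={}

Merge at B1: IN[B1] = OUT[B0] = {d-b}

Answer: {d-b}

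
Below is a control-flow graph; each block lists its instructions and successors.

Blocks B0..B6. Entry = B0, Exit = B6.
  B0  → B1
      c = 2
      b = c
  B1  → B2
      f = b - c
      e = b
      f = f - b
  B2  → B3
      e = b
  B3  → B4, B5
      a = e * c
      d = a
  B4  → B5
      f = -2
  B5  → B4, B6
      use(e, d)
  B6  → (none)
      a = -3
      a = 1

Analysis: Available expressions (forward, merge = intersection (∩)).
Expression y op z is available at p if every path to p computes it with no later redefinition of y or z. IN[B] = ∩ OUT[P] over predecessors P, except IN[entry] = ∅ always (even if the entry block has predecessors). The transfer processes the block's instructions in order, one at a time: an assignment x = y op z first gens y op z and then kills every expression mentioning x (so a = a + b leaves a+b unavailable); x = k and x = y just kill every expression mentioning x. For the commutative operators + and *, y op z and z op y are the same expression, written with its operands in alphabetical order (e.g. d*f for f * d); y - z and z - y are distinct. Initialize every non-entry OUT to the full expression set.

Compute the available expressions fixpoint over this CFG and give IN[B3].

Answer: {b-c}

Working:
Fixpoint table:
  B0:  IN={}  OUT={}
  B1:  IN={}  OUT={b-c}
  B2:  IN={b-c}  OUT={b-c}
  B3:  IN={b-c}  OUT={b-c, c*e}
  B4:  IN={b-c, c*e}  OUT={b-c, c*e}
  B5:  IN={b-c, c*e}  OUT={b-c, c*e}
  B6:  IN={b-c, c*e}  OUT={b-c, c*e}

Merge at B3: IN[B3] = OUT[B2] = {b-c}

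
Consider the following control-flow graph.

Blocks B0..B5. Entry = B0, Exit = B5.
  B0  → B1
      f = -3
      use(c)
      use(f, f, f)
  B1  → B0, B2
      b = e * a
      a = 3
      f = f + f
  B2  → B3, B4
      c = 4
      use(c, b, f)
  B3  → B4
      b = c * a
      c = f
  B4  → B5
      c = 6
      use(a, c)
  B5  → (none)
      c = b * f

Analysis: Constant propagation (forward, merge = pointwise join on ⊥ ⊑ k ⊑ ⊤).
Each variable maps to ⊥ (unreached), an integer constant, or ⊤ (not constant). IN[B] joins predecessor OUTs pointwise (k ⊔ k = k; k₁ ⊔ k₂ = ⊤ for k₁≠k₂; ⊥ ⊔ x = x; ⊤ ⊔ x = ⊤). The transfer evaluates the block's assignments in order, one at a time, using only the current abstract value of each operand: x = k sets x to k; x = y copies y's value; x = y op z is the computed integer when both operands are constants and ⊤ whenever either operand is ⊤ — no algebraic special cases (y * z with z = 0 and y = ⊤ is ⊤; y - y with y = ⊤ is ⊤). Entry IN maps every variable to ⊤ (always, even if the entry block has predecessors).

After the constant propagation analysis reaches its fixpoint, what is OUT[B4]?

Answer: {a: 3, b: ⊤, c: 6, d: ⊤, e: ⊤, f: -6}

Working:
Per-block solution:
  B0:  IN=(all ⊤)  OUT={f:-3; rest ⊤}
  B1:  IN={f:-3; rest ⊤}  OUT={a:3, f:-6; rest ⊤}
  B2:  IN={a:3, f:-6; rest ⊤}  OUT={a:3, c:4, f:-6; rest ⊤}
  B3:  IN={a:3, c:4, f:-6; rest ⊤}  OUT={a:3, b:12, c:-6, f:-6; rest ⊤}
  B4:  IN={a:3, f:-6; rest ⊤}  OUT={a:3, c:6, f:-6; rest ⊤}
  B5:  IN={a:3, c:6, f:-6; rest ⊤}  OUT={a:3, f:-6; rest ⊤}

Merge at B4: IN[B4] = OUT[B2] ⊔ OUT[B3] = {a: 3, b: ⊤, c: ⊤, d: ⊤, e: ⊤, f: -6}
Applying B4's transfer function to that IN value gives OUT[B4] (row B4 above).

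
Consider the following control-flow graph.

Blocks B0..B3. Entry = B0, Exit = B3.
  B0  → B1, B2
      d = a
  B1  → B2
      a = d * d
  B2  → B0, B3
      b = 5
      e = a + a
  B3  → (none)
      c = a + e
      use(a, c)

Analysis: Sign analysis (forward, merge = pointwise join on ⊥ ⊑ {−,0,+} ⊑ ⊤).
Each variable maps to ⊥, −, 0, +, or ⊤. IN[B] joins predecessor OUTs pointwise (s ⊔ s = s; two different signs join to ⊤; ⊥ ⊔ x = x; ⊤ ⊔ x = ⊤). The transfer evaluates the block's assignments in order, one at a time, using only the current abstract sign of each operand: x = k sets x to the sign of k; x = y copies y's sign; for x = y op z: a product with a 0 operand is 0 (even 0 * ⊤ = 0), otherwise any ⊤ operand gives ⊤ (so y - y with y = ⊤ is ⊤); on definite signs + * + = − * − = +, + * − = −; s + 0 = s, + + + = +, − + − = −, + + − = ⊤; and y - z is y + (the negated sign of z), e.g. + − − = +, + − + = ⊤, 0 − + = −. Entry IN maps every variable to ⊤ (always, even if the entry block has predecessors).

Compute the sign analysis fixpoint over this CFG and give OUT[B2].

Converged values:
  B0:  IN=(all ⊤)  OUT=(all ⊤)
  B1:  IN=(all ⊤)  OUT=(all ⊤)
  B2:  IN=(all ⊤)  OUT={b:+; rest ⊤}
  B3:  IN={b:+; rest ⊤}  OUT={b:+; rest ⊤}

Merge at B2: IN[B2] = OUT[B0] ⊔ OUT[B1] = {a: ⊤, b: ⊤, c: ⊤, d: ⊤, e: ⊤, f: ⊤}
Applying B2's transfer function to that IN value gives OUT[B2] (row B2 above).

Answer: {a: ⊤, b: +, c: ⊤, d: ⊤, e: ⊤, f: ⊤}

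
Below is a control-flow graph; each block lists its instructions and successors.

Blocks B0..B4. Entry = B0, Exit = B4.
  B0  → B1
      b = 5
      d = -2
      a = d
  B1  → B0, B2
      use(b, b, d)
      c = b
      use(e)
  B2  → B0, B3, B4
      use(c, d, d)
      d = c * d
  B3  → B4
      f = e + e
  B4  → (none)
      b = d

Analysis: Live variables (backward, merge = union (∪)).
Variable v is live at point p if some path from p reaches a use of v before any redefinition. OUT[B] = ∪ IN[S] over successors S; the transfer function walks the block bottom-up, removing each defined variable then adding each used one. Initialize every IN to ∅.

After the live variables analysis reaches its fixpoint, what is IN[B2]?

Answer: {c, d, e}

Working:
Per-block solution:
  B0: | IN={e} | OUT={b, d, e}
  B1: | IN={b, d, e} | OUT={c, d, e}
  B2: | IN={c, d, e} | OUT={d, e}
  B3: | IN={d, e} | OUT={d}
  B4: | IN={d} | OUT={}

Merge at B2: OUT[B2] = IN[B0] ⊔ IN[B3] ⊔ IN[B4] = {d, e}
Applying B2's transfer function to that OUT value gives IN[B2] (row B2 above).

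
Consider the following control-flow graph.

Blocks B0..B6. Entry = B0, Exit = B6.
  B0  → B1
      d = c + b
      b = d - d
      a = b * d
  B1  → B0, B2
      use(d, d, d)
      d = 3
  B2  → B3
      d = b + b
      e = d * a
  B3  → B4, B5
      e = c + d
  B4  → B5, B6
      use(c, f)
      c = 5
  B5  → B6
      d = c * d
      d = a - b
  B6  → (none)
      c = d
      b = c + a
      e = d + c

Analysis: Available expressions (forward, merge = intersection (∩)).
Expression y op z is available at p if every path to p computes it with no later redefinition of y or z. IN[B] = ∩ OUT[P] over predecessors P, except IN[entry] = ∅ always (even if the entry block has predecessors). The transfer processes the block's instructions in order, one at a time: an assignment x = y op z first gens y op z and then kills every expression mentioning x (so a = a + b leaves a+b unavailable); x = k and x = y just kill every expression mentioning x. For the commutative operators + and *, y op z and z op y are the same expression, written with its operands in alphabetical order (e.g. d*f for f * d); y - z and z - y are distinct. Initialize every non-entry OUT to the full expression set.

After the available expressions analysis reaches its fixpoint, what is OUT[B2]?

Per-block solution:
  B0:  IN={}  OUT={b*d, d-d}
  B1:  IN={b*d, d-d}  OUT={}
  B2:  IN={}  OUT={a*d, b+b}
  B3:  IN={a*d, b+b}  OUT={a*d, b+b, c+d}
  B4:  IN={a*d, b+b, c+d}  OUT={a*d, b+b}
  B5:  IN={a*d, b+b}  OUT={a-b, b+b}
  B6:  IN={b+b}  OUT={a+c, c+d}

Merge at B2: IN[B2] = OUT[B1] = {}
Applying B2's transfer function to that IN value gives OUT[B2] (row B2 above).

Answer: {a*d, b+b}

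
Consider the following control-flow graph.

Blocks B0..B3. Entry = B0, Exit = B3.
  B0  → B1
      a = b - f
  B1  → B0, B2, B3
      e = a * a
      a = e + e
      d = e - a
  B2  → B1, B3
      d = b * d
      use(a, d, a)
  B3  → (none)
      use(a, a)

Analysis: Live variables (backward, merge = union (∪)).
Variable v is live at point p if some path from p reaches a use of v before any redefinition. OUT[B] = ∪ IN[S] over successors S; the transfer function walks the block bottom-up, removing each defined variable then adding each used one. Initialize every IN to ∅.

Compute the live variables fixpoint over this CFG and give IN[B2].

Answer: {a, b, d, f}

Trace:
Per-block solution:
  B0: | IN={b, f} | OUT={a, b, f}
  B1: | IN={a, b, f} | OUT={a, b, d, f}
  B2: | IN={a, b, d, f} | OUT={a, b, f}
  B3: | IN={a} | OUT={}

Merge at B2: OUT[B2] = IN[B1] ⊔ IN[B3] = {a, b, f}
Applying B2's transfer function to that OUT value gives IN[B2] (row B2 above).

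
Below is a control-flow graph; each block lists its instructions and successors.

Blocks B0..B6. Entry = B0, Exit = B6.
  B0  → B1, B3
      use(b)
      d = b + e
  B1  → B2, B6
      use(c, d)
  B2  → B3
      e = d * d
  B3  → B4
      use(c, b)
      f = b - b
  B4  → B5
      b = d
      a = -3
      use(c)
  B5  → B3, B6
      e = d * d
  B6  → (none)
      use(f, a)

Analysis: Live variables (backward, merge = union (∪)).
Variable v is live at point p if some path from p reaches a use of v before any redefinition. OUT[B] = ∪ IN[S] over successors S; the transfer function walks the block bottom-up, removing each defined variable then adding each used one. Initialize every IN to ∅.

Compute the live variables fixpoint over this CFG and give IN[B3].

Fixpoint table:
  B0: | IN={a, b, c, e, f} | OUT={a, b, c, d, f}
  B1: | IN={a, b, c, d, f} | OUT={a, b, c, d, f}
  B2: | IN={b, c, d} | OUT={b, c, d}
  B3: | IN={b, c, d} | OUT={c, d, f}
  B4: | IN={c, d, f} | OUT={a, b, c, d, f}
  B5: | IN={a, b, c, d, f} | OUT={a, b, c, d, f}
  B6: | IN={a, f} | OUT={}

Merge at B3: OUT[B3] = IN[B4] = {c, d, f}
Applying B3's transfer function to that OUT value gives IN[B3] (row B3 above).

Answer: {b, c, d}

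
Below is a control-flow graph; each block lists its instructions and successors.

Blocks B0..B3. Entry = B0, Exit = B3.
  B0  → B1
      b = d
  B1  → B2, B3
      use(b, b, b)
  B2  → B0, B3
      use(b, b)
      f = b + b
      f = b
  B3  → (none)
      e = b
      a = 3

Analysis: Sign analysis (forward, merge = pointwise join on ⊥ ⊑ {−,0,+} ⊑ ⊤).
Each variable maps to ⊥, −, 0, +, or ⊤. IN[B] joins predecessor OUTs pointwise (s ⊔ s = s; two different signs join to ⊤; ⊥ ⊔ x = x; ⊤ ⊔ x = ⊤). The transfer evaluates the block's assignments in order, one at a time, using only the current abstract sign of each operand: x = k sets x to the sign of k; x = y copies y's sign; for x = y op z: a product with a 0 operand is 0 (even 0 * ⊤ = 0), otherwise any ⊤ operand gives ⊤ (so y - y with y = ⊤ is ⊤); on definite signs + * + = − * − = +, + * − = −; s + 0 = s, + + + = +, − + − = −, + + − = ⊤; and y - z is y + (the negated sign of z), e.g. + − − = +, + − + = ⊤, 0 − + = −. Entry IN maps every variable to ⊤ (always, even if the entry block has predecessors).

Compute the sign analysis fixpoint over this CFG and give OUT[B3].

Answer: {a: +, b: ⊤, c: ⊤, d: ⊤, e: ⊤, f: ⊤}

Derivation:
Fixpoint table:
  B0:  IN=(all ⊤)  OUT=(all ⊤)
  B1:  IN=(all ⊤)  OUT=(all ⊤)
  B2:  IN=(all ⊤)  OUT=(all ⊤)
  B3:  IN=(all ⊤)  OUT={a:+; rest ⊤}

Merge at B3: IN[B3] = OUT[B1] ⊔ OUT[B2] = {a: ⊤, b: ⊤, c: ⊤, d: ⊤, e: ⊤, f: ⊤}
Applying B3's transfer function to that IN value gives OUT[B3] (row B3 above).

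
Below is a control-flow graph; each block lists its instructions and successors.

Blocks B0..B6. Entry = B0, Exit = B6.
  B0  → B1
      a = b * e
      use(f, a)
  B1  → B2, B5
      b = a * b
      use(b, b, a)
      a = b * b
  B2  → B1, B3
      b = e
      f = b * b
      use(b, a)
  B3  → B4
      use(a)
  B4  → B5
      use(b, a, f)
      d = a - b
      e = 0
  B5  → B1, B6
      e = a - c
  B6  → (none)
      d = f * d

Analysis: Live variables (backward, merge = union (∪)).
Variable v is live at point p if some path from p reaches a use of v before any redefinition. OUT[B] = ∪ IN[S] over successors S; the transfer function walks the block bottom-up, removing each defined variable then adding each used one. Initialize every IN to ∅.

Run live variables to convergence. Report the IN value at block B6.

Answer: {d, f}

Trace:
Fixpoint table:
  B0:  IN={b, c, d, e, f}  OUT={a, b, c, d, e, f}
  B1:  IN={a, b, c, d, e, f}  OUT={a, b, c, d, e, f}
  B2:  IN={a, c, d, e}  OUT={a, b, c, d, e, f}
  B3:  IN={a, b, c, f}  OUT={a, b, c, f}
  B4:  IN={a, b, c, f}  OUT={a, b, c, d, f}
  B5:  IN={a, b, c, d, f}  OUT={a, b, c, d, e, f}
  B6:  IN={d, f}  OUT={}

B6 is the boundary node: OUT[B6] = {}
Applying B6's transfer function to that OUT value gives IN[B6] (row B6 above).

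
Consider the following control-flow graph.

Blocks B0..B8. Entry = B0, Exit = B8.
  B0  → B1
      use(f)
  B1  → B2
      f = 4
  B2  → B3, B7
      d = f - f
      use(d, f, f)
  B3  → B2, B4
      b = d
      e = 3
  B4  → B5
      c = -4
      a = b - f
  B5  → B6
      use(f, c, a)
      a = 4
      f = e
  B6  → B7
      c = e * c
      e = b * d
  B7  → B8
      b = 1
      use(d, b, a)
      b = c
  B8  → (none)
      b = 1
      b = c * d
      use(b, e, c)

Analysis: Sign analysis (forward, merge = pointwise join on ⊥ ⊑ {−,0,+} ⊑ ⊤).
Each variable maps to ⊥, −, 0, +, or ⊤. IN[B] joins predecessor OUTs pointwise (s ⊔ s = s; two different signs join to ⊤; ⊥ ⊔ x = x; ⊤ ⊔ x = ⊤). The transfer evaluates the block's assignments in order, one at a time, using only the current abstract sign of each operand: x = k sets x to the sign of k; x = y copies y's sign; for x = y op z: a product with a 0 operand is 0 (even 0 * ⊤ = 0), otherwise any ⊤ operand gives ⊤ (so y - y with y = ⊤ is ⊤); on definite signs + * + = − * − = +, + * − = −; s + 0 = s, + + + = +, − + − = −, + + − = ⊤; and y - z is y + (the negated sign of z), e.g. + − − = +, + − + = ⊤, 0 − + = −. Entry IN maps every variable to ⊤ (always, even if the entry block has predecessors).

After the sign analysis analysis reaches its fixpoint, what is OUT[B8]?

Answer: {a: ⊤, b: ⊤, c: ⊤, d: ⊤, e: ⊤, f: +}

Working:
Per-block solution:
  B0: | IN=(all ⊤) | OUT=(all ⊤)
  B1: | IN=(all ⊤) | OUT={f:+; rest ⊤}
  B2: | IN={f:+; rest ⊤} | OUT={f:+; rest ⊤}
  B3: | IN={f:+; rest ⊤} | OUT={e:+, f:+; rest ⊤}
  B4: | IN={e:+, f:+; rest ⊤} | OUT={c:-, e:+, f:+; rest ⊤}
  B5: | IN={c:-, e:+, f:+; rest ⊤} | OUT={a:+, c:-, e:+, f:+; rest ⊤}
  B6: | IN={a:+, c:-, e:+, f:+; rest ⊤} | OUT={a:+, c:-, f:+; rest ⊤}
  B7: | IN={f:+; rest ⊤} | OUT={f:+; rest ⊤}
  B8: | IN={f:+; rest ⊤} | OUT={f:+; rest ⊤}

Merge at B8: IN[B8] = OUT[B7] = {a: ⊤, b: ⊤, c: ⊤, d: ⊤, e: ⊤, f: +}
Applying B8's transfer function to that IN value gives OUT[B8] (row B8 above).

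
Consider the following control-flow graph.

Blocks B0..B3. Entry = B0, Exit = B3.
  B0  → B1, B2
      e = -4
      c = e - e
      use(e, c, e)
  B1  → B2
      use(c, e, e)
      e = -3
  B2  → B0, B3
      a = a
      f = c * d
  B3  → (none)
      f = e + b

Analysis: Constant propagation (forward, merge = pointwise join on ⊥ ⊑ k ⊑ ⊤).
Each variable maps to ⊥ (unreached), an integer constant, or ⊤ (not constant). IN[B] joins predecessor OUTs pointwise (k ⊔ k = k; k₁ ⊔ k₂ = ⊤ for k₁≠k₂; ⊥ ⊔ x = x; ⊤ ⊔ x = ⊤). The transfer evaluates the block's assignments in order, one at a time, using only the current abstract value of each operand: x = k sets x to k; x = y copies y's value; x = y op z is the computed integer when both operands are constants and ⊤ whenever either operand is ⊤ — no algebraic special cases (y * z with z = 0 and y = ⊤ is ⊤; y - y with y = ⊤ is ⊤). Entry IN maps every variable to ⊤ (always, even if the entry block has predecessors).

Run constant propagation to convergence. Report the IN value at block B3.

Per-block solution:
  B0:   IN=(all ⊤)   OUT={c:0, e:-4; rest ⊤}
  B1:   IN={c:0, e:-4; rest ⊤}   OUT={c:0, e:-3; rest ⊤}
  B2:   IN={c:0; rest ⊤}   OUT={c:0; rest ⊤}
  B3:   IN={c:0; rest ⊤}   OUT={c:0; rest ⊤}

Merge at B3: IN[B3] = OUT[B2] = {a: ⊤, b: ⊤, c: 0, d: ⊤, e: ⊤, f: ⊤}

Answer: {a: ⊤, b: ⊤, c: 0, d: ⊤, e: ⊤, f: ⊤}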